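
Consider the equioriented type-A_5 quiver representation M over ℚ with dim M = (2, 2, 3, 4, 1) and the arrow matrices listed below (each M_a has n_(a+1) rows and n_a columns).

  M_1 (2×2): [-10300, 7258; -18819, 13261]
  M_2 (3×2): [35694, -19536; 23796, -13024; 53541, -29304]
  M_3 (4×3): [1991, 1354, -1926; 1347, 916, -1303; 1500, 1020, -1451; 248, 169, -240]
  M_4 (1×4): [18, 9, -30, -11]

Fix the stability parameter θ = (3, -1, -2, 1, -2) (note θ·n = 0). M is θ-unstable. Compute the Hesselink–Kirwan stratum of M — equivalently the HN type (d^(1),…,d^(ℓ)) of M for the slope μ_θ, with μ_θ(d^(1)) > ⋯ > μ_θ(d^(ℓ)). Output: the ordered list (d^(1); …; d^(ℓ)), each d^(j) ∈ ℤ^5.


Via rank(M_{q-1}∘⋯∘M_p): M ≅ I[1,2], I[1,5], I[3,4]^2, I[4,4].
μ_θ-semistable layers: μ^(1)=1; μ^(2)=-1/5; μ^(3)=-2

((1, 1, 0, 3, 0); (1, 1, 1, 1, 1); (0, 0, 2, 0, 0))


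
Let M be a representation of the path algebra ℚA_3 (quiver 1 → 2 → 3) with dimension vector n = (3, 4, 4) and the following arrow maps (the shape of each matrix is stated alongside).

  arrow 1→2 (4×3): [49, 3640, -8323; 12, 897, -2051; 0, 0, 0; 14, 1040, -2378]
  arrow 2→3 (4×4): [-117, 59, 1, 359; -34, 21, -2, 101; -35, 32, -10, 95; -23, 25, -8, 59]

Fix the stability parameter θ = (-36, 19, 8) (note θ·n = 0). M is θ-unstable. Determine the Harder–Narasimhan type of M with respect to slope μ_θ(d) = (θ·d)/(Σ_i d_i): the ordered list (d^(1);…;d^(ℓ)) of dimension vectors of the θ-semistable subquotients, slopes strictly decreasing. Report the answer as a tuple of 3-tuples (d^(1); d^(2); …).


Via rank(M_{q-1}∘⋯∘M_p): M ≅ I[1,1], I[1,3]^2, I[2,3]^2.
μ_θ-semistable layers: μ^(1)=27/2; μ^(2)=-36

((0, 4, 4); (3, 0, 0))


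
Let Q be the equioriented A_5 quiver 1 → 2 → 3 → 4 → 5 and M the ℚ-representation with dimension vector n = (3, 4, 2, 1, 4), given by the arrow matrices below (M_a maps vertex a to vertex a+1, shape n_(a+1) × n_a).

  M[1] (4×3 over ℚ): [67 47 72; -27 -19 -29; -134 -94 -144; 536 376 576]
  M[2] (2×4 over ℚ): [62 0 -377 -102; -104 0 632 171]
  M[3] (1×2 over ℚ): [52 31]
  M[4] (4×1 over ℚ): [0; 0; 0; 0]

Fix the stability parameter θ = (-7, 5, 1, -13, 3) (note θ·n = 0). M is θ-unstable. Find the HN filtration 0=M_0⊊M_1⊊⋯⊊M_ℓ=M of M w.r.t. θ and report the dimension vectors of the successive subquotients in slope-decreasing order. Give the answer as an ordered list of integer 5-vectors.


Interval decomposition of M: I[1,1], I[1,2]^2, I[2,3], I[2,4], I[5,5]^4.
HN type (ℓ=4): μ^(1)=5; μ^(2)=3; μ^(3)=-7/3; μ^(4)=-7

((0, 2, 0, 0, 0); (0, 1, 1, 0, 4); (0, 1, 1, 1, 0); (3, 0, 0, 0, 0))


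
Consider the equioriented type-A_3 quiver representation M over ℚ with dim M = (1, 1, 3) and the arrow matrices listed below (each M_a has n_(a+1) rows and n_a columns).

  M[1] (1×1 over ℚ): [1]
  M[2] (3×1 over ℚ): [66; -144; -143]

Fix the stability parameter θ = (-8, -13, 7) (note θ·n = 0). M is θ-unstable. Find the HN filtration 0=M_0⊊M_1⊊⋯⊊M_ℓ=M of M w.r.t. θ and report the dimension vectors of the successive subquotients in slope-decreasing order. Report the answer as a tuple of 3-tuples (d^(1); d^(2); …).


Interval decomposition of M: I[1,3], I[3,3]^2.
HN type (ℓ=2): μ^(1)=7; μ^(2)=-21/2

((0, 0, 3); (1, 1, 0))


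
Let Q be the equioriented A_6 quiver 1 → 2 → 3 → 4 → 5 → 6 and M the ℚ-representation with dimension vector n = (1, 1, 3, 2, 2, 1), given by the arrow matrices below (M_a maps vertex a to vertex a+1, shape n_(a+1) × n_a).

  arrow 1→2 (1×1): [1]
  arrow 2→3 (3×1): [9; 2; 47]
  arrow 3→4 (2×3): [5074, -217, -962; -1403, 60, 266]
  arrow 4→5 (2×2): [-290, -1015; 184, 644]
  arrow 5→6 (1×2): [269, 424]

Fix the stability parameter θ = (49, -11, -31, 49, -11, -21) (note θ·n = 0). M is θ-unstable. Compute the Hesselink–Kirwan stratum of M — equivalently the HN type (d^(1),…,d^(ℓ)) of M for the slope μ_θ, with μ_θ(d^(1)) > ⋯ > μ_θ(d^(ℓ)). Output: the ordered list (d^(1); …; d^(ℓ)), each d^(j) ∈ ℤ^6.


Interval decomposition of M: I[1,6], I[3,3], I[3,4], I[5,5].
HN type (ℓ=5): μ^(1)=49; μ^(2)=17/3; μ^(3)=7/3; μ^(4)=-11; μ^(5)=-31

((0, 0, 0, 1, 0, 0); (0, 0, 0, 1, 1, 1); (1, 1, 1, 0, 0, 0); (0, 0, 0, 0, 1, 0); (0, 0, 2, 0, 0, 0))


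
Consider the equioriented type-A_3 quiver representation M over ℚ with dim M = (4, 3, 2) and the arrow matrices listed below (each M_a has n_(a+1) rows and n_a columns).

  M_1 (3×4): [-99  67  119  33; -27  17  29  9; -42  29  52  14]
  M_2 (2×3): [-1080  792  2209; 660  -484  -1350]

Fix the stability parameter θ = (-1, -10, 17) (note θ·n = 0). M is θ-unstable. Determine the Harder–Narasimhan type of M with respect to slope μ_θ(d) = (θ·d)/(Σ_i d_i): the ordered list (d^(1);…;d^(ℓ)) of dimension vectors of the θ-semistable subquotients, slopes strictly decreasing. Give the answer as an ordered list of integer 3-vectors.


Interval decomposition of M: I[1,1], I[1,2], I[1,3]^2.
HN type (ℓ=3): μ^(1)=17; μ^(2)=-1; μ^(3)=-11/2

((0, 0, 2); (1, 0, 0); (3, 3, 0))


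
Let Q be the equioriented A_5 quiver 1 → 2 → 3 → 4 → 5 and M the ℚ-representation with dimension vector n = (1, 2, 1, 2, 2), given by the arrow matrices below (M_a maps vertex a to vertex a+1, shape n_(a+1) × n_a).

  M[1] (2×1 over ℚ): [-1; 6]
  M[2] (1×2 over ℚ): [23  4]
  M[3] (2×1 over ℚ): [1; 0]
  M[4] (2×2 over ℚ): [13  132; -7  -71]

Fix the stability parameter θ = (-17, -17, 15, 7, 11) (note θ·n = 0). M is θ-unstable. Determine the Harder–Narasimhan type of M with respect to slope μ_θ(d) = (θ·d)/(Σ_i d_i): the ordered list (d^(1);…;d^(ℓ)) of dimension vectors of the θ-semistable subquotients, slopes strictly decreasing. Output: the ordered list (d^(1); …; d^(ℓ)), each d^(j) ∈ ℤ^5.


Interval decomposition of M: I[1,5], I[2,2], I[4,5].
HN type (ℓ=3): μ^(1)=11; μ^(2)=7; μ^(3)=-17

((0, 0, 1, 1, 2); (0, 0, 0, 1, 0); (1, 2, 0, 0, 0))


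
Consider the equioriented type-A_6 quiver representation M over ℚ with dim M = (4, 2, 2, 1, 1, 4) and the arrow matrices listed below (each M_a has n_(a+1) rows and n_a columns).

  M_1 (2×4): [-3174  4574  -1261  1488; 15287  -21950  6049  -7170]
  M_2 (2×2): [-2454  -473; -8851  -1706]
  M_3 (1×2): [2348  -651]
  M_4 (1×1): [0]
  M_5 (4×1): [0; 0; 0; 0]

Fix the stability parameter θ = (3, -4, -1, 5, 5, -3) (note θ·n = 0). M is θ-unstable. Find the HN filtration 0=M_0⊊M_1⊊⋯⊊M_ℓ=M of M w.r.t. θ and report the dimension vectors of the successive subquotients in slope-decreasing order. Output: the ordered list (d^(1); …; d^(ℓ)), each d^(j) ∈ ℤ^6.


Interval decomposition of M: I[1,1]^2, I[1,3], I[1,4], I[5,5], I[6,6]^4.
HN type (ℓ=4): μ^(1)=5; μ^(2)=3; μ^(3)=-2/3; μ^(4)=-3

((0, 0, 0, 1, 1, 0); (2, 0, 0, 0, 0, 0); (2, 2, 2, 0, 0, 0); (0, 0, 0, 0, 0, 4))


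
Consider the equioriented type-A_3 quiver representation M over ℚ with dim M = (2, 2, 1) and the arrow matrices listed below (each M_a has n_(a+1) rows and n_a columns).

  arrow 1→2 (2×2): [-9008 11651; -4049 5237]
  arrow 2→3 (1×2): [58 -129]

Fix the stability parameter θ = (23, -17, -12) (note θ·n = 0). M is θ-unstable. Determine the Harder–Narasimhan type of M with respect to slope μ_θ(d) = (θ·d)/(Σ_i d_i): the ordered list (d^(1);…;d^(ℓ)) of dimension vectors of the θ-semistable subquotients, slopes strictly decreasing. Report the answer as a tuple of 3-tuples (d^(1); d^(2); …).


Interval decomposition of M: I[1,2], I[1,3].
HN type (ℓ=2): μ^(1)=3; μ^(2)=-2

((1, 1, 0); (1, 1, 1))


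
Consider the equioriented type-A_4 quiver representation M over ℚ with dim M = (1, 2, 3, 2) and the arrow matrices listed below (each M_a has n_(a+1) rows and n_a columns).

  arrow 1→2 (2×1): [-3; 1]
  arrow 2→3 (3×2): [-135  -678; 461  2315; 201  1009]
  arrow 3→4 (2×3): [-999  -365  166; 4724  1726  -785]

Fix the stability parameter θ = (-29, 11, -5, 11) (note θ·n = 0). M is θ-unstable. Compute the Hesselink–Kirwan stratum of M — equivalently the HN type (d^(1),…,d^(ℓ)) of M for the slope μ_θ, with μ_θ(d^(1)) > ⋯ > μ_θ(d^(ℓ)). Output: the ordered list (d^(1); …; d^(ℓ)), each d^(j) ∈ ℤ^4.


Via rank(M_{q-1}∘⋯∘M_p): M ≅ I[1,4], I[2,4], I[3,3].
μ_θ-semistable layers: μ^(1)=11; μ^(2)=3; μ^(3)=-5; μ^(4)=-29

((0, 0, 0, 2); (0, 2, 2, 0); (0, 0, 1, 0); (1, 0, 0, 0))


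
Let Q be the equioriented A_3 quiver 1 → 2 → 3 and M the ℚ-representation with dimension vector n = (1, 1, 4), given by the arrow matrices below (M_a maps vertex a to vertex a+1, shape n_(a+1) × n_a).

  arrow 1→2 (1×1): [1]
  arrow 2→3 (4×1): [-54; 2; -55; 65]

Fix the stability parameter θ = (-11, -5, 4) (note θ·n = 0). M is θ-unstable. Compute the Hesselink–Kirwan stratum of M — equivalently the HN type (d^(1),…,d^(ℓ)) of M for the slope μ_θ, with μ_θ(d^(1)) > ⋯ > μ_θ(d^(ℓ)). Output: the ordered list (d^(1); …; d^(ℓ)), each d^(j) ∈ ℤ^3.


Interval decomposition of M: I[1,3], I[3,3]^3.
HN type (ℓ=3): μ^(1)=4; μ^(2)=-5; μ^(3)=-11

((0, 0, 4); (0, 1, 0); (1, 0, 0))


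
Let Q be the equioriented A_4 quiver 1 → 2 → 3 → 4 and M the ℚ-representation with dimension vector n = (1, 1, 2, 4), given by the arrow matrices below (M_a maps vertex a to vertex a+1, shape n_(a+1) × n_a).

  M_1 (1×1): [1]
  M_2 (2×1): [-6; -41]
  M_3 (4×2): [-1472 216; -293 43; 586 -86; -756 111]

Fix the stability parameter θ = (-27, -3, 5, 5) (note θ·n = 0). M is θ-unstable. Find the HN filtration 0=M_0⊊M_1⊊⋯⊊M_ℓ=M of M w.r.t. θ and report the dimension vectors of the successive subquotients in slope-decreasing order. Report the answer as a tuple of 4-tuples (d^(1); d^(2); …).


Interval decomposition of M: I[1,4], I[3,4], I[4,4]^2.
HN type (ℓ=3): μ^(1)=5; μ^(2)=-3; μ^(3)=-27

((0, 0, 2, 4); (0, 1, 0, 0); (1, 0, 0, 0))


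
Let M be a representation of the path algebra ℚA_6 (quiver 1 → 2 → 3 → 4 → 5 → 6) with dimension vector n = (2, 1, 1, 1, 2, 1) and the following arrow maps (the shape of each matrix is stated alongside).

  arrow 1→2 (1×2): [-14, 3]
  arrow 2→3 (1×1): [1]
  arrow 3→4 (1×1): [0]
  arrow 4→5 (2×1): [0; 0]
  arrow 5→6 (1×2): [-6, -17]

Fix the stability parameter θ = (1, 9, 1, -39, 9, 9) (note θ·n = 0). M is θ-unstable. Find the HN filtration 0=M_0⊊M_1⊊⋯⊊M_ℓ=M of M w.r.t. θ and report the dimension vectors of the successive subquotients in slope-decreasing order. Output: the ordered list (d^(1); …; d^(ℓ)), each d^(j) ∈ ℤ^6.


Barcode: M ≅ I[1,1], I[1,3], I[4,4], I[5,5], I[5,6]. HN layers by μ_θ (4 steps, strictly decreasing):
  μ^(1)=9; μ^(2)=5; μ^(3)=1; μ^(4)=-39

((0, 0, 0, 0, 2, 1); (0, 1, 1, 0, 0, 0); (2, 0, 0, 0, 0, 0); (0, 0, 0, 1, 0, 0))


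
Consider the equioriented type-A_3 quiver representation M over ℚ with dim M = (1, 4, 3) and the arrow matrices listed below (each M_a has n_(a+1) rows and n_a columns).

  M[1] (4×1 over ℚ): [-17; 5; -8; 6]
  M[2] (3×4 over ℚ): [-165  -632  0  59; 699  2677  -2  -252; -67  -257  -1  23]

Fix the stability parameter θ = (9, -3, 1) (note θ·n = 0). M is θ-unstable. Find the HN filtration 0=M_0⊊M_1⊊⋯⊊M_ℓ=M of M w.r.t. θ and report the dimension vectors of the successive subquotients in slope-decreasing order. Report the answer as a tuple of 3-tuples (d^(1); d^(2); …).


Via rank(M_{q-1}∘⋯∘M_p): M ≅ I[1,3], I[2,2], I[2,3]^2.
μ_θ-semistable layers: μ^(1)=7/3; μ^(2)=1; μ^(3)=-3

((1, 1, 1); (0, 0, 2); (0, 3, 0))


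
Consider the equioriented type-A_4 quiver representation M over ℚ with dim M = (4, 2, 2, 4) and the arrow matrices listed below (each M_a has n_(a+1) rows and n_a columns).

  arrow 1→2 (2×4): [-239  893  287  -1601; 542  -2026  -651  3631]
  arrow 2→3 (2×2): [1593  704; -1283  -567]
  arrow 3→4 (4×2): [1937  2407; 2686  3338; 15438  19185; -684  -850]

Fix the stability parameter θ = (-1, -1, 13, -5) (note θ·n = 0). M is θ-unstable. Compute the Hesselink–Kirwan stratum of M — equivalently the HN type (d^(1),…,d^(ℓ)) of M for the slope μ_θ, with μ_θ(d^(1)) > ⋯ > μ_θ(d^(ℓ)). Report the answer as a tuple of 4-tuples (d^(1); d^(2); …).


Via rank(M_{q-1}∘⋯∘M_p): M ≅ I[1,1]^2, I[1,4]^2, I[4,4]^2.
μ_θ-semistable layers: μ^(1)=4; μ^(2)=-1; μ^(3)=-5

((0, 0, 2, 2); (4, 2, 0, 0); (0, 0, 0, 2))


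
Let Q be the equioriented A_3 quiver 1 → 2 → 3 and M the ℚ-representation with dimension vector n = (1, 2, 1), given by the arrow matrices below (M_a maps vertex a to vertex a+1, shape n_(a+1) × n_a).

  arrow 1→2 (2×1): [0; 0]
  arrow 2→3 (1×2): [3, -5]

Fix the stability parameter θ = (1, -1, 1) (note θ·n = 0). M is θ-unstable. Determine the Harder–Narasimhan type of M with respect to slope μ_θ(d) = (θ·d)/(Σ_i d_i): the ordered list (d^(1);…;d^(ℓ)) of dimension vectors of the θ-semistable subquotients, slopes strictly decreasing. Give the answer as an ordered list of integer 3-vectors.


Interval decomposition of M: I[1,1], I[2,2], I[2,3].
HN type (ℓ=2): μ^(1)=1; μ^(2)=-1

((1, 0, 1); (0, 2, 0))


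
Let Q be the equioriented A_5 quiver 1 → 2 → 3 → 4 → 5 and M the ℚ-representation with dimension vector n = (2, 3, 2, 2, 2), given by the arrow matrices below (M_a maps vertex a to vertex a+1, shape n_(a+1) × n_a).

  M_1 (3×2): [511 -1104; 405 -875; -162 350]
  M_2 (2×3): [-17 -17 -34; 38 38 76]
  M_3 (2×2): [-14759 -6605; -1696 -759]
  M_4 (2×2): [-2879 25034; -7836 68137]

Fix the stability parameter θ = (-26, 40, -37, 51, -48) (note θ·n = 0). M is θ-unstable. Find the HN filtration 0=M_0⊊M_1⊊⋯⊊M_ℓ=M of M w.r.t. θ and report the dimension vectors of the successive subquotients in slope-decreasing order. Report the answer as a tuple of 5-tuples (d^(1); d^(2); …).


Via rank(M_{q-1}∘⋯∘M_p): M ≅ I[1,2], I[1,5], I[2,2], I[3,5].
μ_θ-semistable layers: μ^(1)=40; μ^(2)=3/2; μ^(3)=-26; μ^(4)=-37

((0, 2, 0, 0, 0); (0, 1, 1, 2, 2); (2, 0, 0, 0, 0); (0, 0, 1, 0, 0))


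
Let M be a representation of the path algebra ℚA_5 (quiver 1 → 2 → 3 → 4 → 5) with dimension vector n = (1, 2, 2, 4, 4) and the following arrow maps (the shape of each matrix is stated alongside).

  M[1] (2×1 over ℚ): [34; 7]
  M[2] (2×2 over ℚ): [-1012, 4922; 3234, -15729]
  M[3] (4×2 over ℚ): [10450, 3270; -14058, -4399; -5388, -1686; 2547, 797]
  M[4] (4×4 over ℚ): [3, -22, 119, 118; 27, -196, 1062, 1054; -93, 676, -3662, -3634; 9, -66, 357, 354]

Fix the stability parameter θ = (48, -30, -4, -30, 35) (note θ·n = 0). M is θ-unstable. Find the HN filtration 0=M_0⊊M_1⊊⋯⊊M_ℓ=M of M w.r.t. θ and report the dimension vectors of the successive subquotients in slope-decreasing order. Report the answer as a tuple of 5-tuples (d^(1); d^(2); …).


Interval decomposition of M: I[1,4], I[2,2], I[3,4], I[4,5]^2, I[5,5]^2.
HN type (ℓ=4): μ^(1)=35; μ^(2)=-4; μ^(3)=-17; μ^(4)=-30

((0, 0, 0, 0, 4); (1, 1, 1, 1, 0); (0, 0, 1, 1, 0); (0, 1, 0, 2, 0))


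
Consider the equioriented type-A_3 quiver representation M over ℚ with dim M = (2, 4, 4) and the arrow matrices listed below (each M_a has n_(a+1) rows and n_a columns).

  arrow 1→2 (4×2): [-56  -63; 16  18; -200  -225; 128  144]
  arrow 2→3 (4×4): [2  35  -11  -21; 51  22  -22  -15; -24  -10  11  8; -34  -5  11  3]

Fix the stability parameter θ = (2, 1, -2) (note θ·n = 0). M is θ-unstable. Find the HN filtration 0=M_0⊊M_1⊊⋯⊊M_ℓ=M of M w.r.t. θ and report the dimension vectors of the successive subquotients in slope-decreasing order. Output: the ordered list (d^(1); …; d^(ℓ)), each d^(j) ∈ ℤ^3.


Via rank(M_{q-1}∘⋯∘M_p): M ≅ I[1,1], I[1,3], I[2,2], I[2,3]^2, I[3,3].
μ_θ-semistable layers: μ^(1)=2; μ^(2)=1; μ^(3)=1/3; μ^(4)=-1/2; μ^(5)=-2

((1, 0, 0); (0, 1, 0); (1, 1, 1); (0, 2, 2); (0, 0, 1))


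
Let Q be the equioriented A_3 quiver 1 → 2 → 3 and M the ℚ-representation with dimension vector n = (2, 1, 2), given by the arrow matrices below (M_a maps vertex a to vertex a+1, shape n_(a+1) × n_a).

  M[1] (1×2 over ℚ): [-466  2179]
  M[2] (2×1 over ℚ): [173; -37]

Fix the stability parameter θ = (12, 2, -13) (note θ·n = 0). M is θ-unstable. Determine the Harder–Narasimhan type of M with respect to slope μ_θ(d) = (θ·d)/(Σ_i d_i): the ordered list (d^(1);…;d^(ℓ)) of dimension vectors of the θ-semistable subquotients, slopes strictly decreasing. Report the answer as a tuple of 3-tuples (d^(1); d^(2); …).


Via rank(M_{q-1}∘⋯∘M_p): M ≅ I[1,1], I[1,3], I[3,3].
μ_θ-semistable layers: μ^(1)=12; μ^(2)=1/3; μ^(3)=-13

((1, 0, 0); (1, 1, 1); (0, 0, 1))


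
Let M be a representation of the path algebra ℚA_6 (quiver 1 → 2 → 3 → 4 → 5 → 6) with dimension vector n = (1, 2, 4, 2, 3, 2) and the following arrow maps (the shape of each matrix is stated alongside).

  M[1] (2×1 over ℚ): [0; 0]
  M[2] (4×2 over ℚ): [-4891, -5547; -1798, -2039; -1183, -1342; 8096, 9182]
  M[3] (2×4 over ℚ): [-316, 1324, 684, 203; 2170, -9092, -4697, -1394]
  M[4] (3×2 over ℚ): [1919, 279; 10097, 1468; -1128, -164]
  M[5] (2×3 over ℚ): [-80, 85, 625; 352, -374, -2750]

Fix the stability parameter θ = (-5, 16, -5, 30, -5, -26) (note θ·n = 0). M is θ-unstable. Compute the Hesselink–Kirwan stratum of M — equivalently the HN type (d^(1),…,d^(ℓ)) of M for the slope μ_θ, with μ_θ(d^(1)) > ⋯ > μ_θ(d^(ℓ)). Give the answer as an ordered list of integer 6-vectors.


Barcode: M ≅ I[1,1], I[2,5], I[2,6], I[3,3]^2, I[5,5], I[6,6]. HN layers by μ_θ (5 steps, strictly decreasing):
  μ^(1)=25/2; μ^(2)=11/2; μ^(3)=2; μ^(4)=-5; μ^(5)=-26

((0, 0, 0, 1, 1, 0); (0, 1, 1, 0, 0, 0); (0, 1, 1, 1, 1, 1); (1, 0, 2, 0, 1, 0); (0, 0, 0, 0, 0, 1))


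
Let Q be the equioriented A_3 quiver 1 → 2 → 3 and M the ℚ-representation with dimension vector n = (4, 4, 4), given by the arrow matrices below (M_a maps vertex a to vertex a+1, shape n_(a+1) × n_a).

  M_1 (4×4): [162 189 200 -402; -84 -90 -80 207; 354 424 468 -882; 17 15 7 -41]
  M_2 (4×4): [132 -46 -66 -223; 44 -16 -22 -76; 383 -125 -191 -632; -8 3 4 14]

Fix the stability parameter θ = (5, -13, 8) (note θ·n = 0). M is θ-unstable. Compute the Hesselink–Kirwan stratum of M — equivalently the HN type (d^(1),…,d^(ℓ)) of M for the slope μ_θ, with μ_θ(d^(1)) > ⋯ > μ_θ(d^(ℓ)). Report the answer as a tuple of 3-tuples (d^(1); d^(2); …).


Interval decomposition of M: I[1,3]^4.
HN type (ℓ=2): μ^(1)=8; μ^(2)=-4

((0, 0, 4); (4, 4, 0))


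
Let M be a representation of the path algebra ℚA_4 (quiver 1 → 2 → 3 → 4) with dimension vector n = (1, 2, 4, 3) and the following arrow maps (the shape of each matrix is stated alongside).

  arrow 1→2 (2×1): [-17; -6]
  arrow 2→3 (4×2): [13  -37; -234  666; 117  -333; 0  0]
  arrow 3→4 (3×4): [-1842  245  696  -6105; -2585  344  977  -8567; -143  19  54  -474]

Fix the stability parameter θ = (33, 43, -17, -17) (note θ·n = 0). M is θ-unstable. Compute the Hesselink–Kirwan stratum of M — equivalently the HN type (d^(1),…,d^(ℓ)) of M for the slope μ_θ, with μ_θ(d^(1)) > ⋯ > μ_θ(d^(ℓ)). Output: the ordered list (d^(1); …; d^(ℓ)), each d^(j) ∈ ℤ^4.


Interval decomposition of M: I[1,4], I[2,2], I[3,3], I[3,4]^2.
HN type (ℓ=3): μ^(1)=43; μ^(2)=21/2; μ^(3)=-17

((0, 1, 0, 0); (1, 1, 1, 1); (0, 0, 3, 2))


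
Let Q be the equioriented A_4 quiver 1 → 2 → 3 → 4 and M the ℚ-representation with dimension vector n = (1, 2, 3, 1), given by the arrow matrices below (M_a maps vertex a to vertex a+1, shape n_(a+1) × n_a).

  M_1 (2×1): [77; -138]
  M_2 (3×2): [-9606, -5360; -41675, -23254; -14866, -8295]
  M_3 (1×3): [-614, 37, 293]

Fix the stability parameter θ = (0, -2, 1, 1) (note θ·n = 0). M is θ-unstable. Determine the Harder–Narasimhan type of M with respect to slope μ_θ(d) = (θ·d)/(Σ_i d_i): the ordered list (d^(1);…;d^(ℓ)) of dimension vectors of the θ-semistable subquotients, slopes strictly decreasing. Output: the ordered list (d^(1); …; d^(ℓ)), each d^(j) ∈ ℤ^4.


Barcode: M ≅ I[1,4], I[2,3], I[3,3]. HN layers by μ_θ (3 steps, strictly decreasing):
  μ^(1)=1; μ^(2)=-1; μ^(3)=-2

((0, 0, 3, 1); (1, 1, 0, 0); (0, 1, 0, 0))


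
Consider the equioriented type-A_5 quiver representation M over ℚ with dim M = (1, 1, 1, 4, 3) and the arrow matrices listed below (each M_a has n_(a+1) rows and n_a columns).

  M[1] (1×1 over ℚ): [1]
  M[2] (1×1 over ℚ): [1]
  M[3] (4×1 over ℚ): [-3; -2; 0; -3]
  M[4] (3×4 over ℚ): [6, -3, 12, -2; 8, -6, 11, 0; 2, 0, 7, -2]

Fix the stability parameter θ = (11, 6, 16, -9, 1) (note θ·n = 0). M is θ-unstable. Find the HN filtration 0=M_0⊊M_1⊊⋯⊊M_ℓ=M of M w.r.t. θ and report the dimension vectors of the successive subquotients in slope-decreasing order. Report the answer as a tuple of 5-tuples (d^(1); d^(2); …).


Barcode: M ≅ I[1,5], I[4,4], I[4,5]^2. HN layers by μ_θ (3 steps, strictly decreasing):
  μ^(1)=5; μ^(2)=1; μ^(3)=-9

((1, 1, 1, 1, 1); (0, 0, 0, 0, 2); (0, 0, 0, 3, 0))


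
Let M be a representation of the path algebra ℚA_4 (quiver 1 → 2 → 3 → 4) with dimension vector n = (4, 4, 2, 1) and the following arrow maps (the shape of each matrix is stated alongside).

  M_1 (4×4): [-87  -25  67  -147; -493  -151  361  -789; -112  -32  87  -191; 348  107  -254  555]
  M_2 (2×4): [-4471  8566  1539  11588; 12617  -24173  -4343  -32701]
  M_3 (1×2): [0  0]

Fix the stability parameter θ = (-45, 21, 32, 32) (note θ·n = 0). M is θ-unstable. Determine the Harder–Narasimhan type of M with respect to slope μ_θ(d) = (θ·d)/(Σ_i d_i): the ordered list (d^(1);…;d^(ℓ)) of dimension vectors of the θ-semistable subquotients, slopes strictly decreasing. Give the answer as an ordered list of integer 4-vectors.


Barcode: M ≅ I[1,1], I[1,2], I[1,3]^2, I[2,2], I[4,4]. HN layers by μ_θ (3 steps, strictly decreasing):
  μ^(1)=32; μ^(2)=21; μ^(3)=-45

((0, 0, 2, 1); (0, 4, 0, 0); (4, 0, 0, 0))


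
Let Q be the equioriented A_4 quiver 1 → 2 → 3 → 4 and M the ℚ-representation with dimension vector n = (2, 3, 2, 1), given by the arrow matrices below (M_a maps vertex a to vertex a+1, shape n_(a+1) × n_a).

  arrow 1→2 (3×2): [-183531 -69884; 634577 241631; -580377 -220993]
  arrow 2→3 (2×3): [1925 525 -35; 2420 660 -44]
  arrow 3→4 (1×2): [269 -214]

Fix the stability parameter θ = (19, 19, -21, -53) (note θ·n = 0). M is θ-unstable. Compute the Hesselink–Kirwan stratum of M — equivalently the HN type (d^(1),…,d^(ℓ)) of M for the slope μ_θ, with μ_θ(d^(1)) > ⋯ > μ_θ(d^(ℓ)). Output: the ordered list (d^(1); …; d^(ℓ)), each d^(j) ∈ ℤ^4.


Via rank(M_{q-1}∘⋯∘M_p): M ≅ I[1,2], I[1,4], I[2,2], I[3,3].
μ_θ-semistable layers: μ^(1)=19; μ^(2)=-9; μ^(3)=-21

((1, 2, 0, 0); (1, 1, 1, 1); (0, 0, 1, 0))


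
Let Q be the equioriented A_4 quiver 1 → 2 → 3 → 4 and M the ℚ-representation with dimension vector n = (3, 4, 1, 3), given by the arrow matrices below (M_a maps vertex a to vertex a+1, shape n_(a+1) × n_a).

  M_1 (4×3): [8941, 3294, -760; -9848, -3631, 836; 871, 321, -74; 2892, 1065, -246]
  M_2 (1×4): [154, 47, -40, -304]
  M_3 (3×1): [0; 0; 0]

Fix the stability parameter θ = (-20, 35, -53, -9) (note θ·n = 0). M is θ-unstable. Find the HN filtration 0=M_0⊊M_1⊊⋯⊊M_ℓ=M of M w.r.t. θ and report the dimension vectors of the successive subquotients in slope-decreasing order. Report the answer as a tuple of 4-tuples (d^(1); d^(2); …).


Interval decomposition of M: I[1,2]^2, I[1,3], I[2,2], I[4,4]^3.
HN type (ℓ=3): μ^(1)=35; μ^(2)=-9; μ^(3)=-20

((0, 3, 0, 0); (0, 1, 1, 3); (3, 0, 0, 0))


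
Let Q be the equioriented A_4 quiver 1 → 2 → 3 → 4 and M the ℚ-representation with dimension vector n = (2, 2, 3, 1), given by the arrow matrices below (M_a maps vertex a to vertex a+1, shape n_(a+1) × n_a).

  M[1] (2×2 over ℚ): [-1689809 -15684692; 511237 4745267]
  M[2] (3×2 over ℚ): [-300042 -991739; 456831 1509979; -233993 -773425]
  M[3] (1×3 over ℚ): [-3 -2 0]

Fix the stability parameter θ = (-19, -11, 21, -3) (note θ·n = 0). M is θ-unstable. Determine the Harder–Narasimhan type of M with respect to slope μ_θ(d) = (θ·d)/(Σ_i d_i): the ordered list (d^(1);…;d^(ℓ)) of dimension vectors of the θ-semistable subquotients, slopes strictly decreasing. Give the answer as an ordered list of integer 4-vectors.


Barcode: M ≅ I[1,3], I[1,4], I[3,3]. HN layers by μ_θ (4 steps, strictly decreasing):
  μ^(1)=21; μ^(2)=9; μ^(3)=-11; μ^(4)=-19

((0, 0, 2, 0); (0, 0, 1, 1); (0, 2, 0, 0); (2, 0, 0, 0))


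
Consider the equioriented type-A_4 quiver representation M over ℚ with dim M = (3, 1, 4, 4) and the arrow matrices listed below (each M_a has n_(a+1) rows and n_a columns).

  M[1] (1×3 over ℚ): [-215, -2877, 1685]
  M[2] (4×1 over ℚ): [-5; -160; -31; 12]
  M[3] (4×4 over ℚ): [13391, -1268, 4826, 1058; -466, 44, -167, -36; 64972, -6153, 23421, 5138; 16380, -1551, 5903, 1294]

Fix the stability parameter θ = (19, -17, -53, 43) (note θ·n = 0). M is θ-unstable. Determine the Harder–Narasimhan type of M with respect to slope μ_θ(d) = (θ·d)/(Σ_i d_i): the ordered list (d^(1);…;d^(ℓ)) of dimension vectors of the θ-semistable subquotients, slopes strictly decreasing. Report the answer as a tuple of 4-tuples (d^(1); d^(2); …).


Barcode: M ≅ I[1,1]^2, I[1,4], I[3,3], I[3,4]^2, I[4,4]. HN layers by μ_θ (4 steps, strictly decreasing):
  μ^(1)=43; μ^(2)=19; μ^(3)=-17; μ^(4)=-53

((0, 0, 0, 4); (2, 0, 0, 0); (1, 1, 1, 0); (0, 0, 3, 0))


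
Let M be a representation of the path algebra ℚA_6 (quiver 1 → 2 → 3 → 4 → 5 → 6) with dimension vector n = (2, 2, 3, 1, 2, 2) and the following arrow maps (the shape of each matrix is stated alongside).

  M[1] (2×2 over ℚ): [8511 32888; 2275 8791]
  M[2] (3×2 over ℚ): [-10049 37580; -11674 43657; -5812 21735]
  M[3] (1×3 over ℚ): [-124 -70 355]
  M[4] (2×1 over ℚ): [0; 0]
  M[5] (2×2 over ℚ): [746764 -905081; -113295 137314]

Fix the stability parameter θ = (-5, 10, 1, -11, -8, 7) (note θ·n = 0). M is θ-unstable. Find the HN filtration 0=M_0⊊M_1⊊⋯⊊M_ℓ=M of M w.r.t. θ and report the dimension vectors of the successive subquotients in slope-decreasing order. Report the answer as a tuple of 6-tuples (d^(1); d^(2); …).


Via rank(M_{q-1}∘⋯∘M_p): M ≅ I[1,3], I[1,4], I[3,3], I[5,6]^2.
μ_θ-semistable layers: μ^(1)=7; μ^(2)=11/2; μ^(3)=1; μ^(4)=0; μ^(5)=-5; μ^(6)=-8

((0, 0, 0, 0, 0, 2); (0, 1, 1, 0, 0, 0); (0, 0, 1, 0, 0, 0); (0, 1, 1, 1, 0, 0); (2, 0, 0, 0, 0, 0); (0, 0, 0, 0, 2, 0))


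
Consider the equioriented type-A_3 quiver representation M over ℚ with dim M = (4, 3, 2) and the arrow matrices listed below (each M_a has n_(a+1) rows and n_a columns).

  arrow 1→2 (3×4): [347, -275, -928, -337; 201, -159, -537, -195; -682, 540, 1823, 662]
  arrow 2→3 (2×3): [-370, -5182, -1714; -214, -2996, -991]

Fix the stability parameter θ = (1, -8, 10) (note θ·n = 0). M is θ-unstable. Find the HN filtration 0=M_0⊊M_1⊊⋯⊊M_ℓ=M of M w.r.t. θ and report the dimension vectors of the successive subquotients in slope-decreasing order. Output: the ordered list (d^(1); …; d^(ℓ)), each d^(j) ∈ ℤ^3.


Barcode: M ≅ I[1,1]^2, I[1,2], I[1,3], I[2,3]. HN layers by μ_θ (4 steps, strictly decreasing):
  μ^(1)=10; μ^(2)=1; μ^(3)=-7/2; μ^(4)=-8

((0, 0, 2); (2, 0, 0); (2, 2, 0); (0, 1, 0))


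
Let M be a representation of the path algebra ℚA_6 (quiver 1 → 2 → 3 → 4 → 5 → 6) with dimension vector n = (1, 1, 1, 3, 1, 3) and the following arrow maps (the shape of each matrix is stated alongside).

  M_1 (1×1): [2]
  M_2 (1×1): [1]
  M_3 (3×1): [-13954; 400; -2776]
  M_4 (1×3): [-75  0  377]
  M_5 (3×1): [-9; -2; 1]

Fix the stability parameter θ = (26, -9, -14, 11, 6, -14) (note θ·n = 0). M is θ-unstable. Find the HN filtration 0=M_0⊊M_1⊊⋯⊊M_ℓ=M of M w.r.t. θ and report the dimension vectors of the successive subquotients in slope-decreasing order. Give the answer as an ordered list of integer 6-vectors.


Barcode: M ≅ I[1,6], I[4,4]^2, I[6,6]^2. HN layers by μ_θ (3 steps, strictly decreasing):
  μ^(1)=11; μ^(2)=1; μ^(3)=-14

((0, 0, 0, 2, 0, 0); (1, 1, 1, 1, 1, 1); (0, 0, 0, 0, 0, 2))


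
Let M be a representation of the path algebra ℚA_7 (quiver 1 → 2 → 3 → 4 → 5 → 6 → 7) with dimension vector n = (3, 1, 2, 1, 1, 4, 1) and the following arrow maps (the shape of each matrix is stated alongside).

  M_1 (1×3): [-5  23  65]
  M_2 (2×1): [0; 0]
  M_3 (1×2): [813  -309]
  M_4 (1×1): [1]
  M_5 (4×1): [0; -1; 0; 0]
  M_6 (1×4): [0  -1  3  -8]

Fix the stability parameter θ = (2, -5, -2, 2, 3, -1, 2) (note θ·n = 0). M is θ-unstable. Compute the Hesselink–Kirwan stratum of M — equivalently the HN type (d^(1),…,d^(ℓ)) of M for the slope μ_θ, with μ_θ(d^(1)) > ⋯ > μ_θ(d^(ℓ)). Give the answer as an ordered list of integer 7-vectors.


Interval decomposition of M: I[1,1]^2, I[1,2], I[3,3], I[3,7], I[6,6]^3.
HN type (ℓ=5): μ^(1)=2; μ^(2)=4/3; μ^(3)=-1; μ^(4)=-3/2; μ^(5)=-2

((2, 0, 0, 0, 0, 0, 1); (0, 0, 0, 1, 1, 1, 0); (0, 0, 0, 0, 0, 3, 0); (1, 1, 0, 0, 0, 0, 0); (0, 0, 2, 0, 0, 0, 0))


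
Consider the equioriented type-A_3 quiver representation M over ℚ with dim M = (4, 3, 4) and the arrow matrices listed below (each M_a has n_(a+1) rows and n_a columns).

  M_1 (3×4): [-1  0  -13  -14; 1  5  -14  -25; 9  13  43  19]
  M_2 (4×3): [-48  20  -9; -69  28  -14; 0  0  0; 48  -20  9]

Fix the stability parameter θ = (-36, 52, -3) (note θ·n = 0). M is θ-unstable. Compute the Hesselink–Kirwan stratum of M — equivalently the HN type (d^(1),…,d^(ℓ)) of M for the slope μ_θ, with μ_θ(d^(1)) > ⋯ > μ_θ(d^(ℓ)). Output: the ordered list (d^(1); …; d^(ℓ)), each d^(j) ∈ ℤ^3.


Via rank(M_{q-1}∘⋯∘M_p): M ≅ I[1,1], I[1,2], I[1,3]^2, I[3,3]^2.
μ_θ-semistable layers: μ^(1)=52; μ^(2)=49/2; μ^(3)=-3; μ^(4)=-36

((0, 1, 0); (0, 2, 2); (0, 0, 2); (4, 0, 0))


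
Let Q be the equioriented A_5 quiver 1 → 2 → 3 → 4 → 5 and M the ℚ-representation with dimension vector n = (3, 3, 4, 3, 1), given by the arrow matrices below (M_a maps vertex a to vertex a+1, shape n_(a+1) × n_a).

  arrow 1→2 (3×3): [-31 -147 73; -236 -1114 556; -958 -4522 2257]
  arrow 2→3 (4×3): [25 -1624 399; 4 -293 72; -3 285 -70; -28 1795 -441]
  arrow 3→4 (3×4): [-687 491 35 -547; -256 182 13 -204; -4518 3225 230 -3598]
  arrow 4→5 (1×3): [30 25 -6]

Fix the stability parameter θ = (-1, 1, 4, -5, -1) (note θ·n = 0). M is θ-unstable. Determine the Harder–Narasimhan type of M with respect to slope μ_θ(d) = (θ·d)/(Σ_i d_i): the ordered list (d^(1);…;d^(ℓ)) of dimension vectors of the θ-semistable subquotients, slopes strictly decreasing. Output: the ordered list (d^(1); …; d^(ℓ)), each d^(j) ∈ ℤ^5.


Barcode: M ≅ I[1,3], I[1,4], I[1,5], I[3,4]. HN layers by μ_θ (6 steps, strictly decreasing):
  μ^(1)=4; μ^(2)=1; μ^(3)=0; μ^(4)=-1/4; μ^(5)=-1/2; μ^(6)=-1

((0, 0, 1, 0, 0); (0, 1, 0, 0, 0); (0, 1, 1, 1, 0); (0, 1, 1, 1, 1); (0, 0, 1, 1, 0); (3, 0, 0, 0, 0))


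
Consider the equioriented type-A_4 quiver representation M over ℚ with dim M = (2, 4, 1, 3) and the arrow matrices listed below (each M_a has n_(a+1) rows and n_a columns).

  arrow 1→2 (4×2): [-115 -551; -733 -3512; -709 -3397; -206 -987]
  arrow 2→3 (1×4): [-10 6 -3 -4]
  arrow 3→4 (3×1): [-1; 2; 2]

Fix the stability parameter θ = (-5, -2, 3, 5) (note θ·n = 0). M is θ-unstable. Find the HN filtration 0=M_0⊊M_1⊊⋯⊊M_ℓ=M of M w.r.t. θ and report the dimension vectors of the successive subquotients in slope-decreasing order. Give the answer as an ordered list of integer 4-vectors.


Via rank(M_{q-1}∘⋯∘M_p): M ≅ I[1,2], I[1,4], I[2,2]^2, I[4,4]^2.
μ_θ-semistable layers: μ^(1)=5; μ^(2)=3; μ^(3)=-2; μ^(4)=-5

((0, 0, 0, 3); (0, 0, 1, 0); (0, 4, 0, 0); (2, 0, 0, 0))


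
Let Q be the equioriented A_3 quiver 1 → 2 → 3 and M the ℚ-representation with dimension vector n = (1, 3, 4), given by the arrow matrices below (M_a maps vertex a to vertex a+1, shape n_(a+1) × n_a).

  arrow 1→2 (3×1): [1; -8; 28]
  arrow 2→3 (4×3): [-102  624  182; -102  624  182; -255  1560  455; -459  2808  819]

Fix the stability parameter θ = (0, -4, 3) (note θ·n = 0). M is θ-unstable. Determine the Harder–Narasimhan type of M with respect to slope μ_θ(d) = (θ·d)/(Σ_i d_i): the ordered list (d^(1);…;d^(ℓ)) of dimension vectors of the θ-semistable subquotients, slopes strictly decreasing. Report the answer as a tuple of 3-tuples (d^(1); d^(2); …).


Interval decomposition of M: I[1,3], I[2,2]^2, I[3,3]^3.
HN type (ℓ=3): μ^(1)=3; μ^(2)=-2; μ^(3)=-4

((0, 0, 4); (1, 1, 0); (0, 2, 0))


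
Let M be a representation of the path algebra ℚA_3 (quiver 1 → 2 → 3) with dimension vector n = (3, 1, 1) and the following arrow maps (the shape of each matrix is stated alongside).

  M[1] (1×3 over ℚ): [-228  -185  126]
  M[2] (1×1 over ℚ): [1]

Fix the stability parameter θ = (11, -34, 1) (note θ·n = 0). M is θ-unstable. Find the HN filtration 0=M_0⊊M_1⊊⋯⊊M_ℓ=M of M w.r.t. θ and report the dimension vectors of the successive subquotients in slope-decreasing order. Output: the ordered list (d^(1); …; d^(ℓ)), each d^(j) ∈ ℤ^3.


Via rank(M_{q-1}∘⋯∘M_p): M ≅ I[1,1]^2, I[1,3].
μ_θ-semistable layers: μ^(1)=11; μ^(2)=1; μ^(3)=-23/2

((2, 0, 0); (0, 0, 1); (1, 1, 0))


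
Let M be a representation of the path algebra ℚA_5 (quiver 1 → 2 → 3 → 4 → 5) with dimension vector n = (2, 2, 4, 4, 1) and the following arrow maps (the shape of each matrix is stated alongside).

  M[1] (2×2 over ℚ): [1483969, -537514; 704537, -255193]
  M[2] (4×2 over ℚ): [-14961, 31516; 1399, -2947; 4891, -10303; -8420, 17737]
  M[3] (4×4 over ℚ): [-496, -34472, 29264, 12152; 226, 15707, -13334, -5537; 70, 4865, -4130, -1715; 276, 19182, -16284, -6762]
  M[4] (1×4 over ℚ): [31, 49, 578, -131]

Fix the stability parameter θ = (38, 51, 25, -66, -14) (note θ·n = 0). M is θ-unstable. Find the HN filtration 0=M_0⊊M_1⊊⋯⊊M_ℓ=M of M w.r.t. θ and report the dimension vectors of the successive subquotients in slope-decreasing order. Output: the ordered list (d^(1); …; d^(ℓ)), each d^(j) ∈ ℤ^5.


Barcode: M ≅ I[1,3], I[1,5], I[3,3]^2, I[4,4]^3. HN layers by μ_θ (4 steps, strictly decreasing):
  μ^(1)=38; μ^(2)=25; μ^(3)=34/5; μ^(4)=-66

((1, 1, 1, 0, 0); (0, 0, 2, 0, 0); (1, 1, 1, 1, 1); (0, 0, 0, 3, 0))


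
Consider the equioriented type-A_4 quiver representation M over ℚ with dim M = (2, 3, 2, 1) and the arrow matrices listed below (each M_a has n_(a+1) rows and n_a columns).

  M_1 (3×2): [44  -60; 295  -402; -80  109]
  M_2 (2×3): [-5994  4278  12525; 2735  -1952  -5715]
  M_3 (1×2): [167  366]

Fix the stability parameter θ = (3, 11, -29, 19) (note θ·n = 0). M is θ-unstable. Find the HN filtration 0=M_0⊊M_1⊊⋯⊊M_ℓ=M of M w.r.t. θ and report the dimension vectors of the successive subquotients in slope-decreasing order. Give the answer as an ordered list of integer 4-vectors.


Interval decomposition of M: I[1,3], I[1,4], I[2,2].
HN type (ℓ=3): μ^(1)=19; μ^(2)=11; μ^(3)=-5

((0, 0, 0, 1); (0, 1, 0, 0); (2, 2, 2, 0))


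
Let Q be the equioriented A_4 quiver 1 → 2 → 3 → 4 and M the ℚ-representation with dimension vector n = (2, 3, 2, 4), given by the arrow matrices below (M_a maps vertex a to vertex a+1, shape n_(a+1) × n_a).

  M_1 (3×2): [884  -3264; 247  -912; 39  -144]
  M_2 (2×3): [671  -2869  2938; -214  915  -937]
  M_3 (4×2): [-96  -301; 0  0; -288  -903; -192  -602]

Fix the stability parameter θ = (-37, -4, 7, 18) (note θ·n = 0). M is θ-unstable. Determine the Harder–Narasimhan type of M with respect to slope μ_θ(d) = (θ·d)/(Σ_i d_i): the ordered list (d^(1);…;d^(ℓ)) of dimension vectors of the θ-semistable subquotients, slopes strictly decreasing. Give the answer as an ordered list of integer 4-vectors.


Via rank(M_{q-1}∘⋯∘M_p): M ≅ I[1,1], I[1,4], I[2,2], I[2,3], I[4,4]^3.
μ_θ-semistable layers: μ^(1)=18; μ^(2)=7; μ^(3)=-4; μ^(4)=-37

((0, 0, 0, 4); (0, 0, 2, 0); (0, 3, 0, 0); (2, 0, 0, 0))


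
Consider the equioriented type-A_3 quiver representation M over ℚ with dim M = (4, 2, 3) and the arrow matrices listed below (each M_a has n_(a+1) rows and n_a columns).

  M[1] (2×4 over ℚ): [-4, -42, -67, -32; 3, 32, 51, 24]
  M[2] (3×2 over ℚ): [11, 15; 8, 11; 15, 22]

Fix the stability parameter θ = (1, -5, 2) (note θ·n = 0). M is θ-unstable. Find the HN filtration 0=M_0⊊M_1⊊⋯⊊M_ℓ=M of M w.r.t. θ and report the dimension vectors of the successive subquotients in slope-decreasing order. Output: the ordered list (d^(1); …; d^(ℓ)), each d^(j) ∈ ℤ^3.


Via rank(M_{q-1}∘⋯∘M_p): M ≅ I[1,1]^2, I[1,3]^2, I[3,3].
μ_θ-semistable layers: μ^(1)=2; μ^(2)=1; μ^(3)=-2

((0, 0, 3); (2, 0, 0); (2, 2, 0))


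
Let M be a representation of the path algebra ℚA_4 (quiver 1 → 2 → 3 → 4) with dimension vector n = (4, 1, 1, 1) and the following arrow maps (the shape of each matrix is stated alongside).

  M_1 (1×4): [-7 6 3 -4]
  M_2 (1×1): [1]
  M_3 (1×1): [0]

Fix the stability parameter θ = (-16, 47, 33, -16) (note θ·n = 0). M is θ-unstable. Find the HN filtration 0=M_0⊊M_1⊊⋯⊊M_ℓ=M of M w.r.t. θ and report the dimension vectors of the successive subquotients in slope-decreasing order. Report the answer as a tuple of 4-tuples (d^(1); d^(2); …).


Interval decomposition of M: I[1,1]^3, I[1,3], I[4,4].
HN type (ℓ=2): μ^(1)=40; μ^(2)=-16

((0, 1, 1, 0); (4, 0, 0, 1))


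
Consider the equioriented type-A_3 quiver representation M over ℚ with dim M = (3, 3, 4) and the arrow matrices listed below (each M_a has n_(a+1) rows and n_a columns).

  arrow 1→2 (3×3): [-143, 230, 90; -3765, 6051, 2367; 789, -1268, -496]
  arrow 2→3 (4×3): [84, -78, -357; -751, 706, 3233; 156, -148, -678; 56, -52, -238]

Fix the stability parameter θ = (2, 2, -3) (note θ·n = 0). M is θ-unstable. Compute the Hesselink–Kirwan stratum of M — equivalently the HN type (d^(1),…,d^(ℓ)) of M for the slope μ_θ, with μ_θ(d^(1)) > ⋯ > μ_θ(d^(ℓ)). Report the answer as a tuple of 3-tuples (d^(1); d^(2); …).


Via rank(M_{q-1}∘⋯∘M_p): M ≅ I[1,1], I[1,2], I[1,3], I[2,3], I[3,3]^2.
μ_θ-semistable layers: μ^(1)=2; μ^(2)=1/3; μ^(3)=-1/2; μ^(4)=-3

((2, 1, 0); (1, 1, 1); (0, 1, 1); (0, 0, 2))


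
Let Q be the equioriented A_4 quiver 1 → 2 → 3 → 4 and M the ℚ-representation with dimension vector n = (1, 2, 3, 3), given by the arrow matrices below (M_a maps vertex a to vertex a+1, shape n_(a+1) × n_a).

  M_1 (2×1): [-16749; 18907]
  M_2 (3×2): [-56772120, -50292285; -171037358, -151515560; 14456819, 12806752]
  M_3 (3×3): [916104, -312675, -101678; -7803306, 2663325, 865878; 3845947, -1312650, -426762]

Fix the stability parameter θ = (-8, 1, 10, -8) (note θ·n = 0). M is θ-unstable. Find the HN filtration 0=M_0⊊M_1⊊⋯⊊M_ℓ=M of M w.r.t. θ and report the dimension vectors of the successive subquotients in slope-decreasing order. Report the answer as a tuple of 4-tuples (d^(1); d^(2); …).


Via rank(M_{q-1}∘⋯∘M_p): M ≅ I[1,4], I[2,3], I[3,4], I[4,4].
μ_θ-semistable layers: μ^(1)=10; μ^(2)=1; μ^(3)=-8

((0, 0, 1, 0); (0, 2, 2, 2); (1, 0, 0, 1))


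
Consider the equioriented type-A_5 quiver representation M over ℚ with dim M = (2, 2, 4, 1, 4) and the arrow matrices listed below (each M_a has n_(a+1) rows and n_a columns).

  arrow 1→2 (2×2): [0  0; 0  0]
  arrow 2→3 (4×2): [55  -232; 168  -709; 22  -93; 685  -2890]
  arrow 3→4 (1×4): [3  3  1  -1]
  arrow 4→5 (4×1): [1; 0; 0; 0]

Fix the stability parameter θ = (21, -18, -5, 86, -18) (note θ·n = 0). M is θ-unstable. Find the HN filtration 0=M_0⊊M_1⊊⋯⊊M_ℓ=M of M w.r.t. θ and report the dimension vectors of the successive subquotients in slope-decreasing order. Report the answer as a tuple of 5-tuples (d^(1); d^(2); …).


Via rank(M_{q-1}∘⋯∘M_p): M ≅ I[1,1]^2, I[2,3], I[2,5], I[3,3]^2, I[5,5]^3.
μ_θ-semistable layers: μ^(1)=34; μ^(2)=21; μ^(3)=-5; μ^(4)=-18

((0, 0, 0, 1, 1); (2, 0, 0, 0, 0); (0, 0, 4, 0, 0); (0, 2, 0, 0, 3))
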